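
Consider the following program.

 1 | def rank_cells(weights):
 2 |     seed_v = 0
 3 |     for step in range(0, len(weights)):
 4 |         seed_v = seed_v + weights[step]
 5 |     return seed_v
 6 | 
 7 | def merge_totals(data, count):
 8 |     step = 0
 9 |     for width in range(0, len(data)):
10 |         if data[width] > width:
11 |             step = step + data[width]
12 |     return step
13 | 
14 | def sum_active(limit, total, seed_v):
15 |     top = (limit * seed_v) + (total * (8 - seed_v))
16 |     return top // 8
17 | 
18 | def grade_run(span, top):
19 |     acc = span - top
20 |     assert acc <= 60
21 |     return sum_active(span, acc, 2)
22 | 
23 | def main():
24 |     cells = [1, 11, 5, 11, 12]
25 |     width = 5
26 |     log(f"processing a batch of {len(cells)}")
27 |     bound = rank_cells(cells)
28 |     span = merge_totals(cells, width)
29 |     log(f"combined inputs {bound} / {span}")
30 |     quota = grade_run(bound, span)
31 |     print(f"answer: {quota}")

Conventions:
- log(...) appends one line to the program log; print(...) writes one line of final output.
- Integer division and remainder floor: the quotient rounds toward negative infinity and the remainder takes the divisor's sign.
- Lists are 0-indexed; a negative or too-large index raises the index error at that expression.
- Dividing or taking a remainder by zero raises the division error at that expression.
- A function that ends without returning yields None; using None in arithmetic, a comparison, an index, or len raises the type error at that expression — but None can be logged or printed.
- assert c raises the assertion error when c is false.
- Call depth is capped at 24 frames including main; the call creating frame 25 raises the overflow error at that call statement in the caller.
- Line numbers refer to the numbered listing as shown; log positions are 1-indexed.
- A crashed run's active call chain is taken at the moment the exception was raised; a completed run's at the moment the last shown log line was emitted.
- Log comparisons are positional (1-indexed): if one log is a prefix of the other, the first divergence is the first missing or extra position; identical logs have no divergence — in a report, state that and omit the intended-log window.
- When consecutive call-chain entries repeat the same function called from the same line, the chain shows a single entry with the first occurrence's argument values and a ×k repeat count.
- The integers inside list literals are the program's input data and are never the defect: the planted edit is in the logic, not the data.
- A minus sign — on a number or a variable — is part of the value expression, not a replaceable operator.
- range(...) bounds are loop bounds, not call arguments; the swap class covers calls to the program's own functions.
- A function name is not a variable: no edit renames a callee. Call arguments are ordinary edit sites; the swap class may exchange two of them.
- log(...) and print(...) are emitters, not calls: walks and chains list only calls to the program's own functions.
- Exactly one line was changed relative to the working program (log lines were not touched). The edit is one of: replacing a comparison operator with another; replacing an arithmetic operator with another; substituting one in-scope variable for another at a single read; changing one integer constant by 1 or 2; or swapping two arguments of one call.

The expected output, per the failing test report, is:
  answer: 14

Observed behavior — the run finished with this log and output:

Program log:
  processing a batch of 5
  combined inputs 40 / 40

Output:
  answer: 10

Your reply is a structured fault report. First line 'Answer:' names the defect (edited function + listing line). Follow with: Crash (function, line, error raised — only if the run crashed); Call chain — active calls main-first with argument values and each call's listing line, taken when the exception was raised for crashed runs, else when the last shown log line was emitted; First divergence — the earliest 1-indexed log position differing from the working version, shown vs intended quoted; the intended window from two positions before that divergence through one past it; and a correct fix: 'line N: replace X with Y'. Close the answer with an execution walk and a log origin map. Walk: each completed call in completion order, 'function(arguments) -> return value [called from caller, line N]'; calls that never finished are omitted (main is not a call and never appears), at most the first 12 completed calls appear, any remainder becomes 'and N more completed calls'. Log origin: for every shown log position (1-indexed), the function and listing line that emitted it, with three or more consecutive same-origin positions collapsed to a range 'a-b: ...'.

Answer: the defect is in merge_totals at line 10.
The tell: Everything matches until log position 2, which reads 'combined inputs 40 / 40' in place of 'combined inputs 40 / 34'.
Call chain: main.
First divergence: position 2; shown 'combined inputs 40 / 40' vs intended 'combined inputs 40 / 34'.
Intended log window:
  1: processing a batch of 5
  2: combined inputs 40 / 34
Execution walk:
  rank_cells([1, 11, 5, 11, 12]) -> 40  [called from main, line 27]
  merge_totals([1, 11, 5, 11, 12], 5) -> 40  [called from main, line 28]
  sum_active(40, 0, 2) -> 10  [called from grade_run, line 21]
  grade_run(40, 40) -> 10  [called from main, line 30]
Log origins:
  1: logged in main at line 26
  2: logged in main at line 29
A correct fix: line 10: replace `data[width] > width` with `data[width] > count`.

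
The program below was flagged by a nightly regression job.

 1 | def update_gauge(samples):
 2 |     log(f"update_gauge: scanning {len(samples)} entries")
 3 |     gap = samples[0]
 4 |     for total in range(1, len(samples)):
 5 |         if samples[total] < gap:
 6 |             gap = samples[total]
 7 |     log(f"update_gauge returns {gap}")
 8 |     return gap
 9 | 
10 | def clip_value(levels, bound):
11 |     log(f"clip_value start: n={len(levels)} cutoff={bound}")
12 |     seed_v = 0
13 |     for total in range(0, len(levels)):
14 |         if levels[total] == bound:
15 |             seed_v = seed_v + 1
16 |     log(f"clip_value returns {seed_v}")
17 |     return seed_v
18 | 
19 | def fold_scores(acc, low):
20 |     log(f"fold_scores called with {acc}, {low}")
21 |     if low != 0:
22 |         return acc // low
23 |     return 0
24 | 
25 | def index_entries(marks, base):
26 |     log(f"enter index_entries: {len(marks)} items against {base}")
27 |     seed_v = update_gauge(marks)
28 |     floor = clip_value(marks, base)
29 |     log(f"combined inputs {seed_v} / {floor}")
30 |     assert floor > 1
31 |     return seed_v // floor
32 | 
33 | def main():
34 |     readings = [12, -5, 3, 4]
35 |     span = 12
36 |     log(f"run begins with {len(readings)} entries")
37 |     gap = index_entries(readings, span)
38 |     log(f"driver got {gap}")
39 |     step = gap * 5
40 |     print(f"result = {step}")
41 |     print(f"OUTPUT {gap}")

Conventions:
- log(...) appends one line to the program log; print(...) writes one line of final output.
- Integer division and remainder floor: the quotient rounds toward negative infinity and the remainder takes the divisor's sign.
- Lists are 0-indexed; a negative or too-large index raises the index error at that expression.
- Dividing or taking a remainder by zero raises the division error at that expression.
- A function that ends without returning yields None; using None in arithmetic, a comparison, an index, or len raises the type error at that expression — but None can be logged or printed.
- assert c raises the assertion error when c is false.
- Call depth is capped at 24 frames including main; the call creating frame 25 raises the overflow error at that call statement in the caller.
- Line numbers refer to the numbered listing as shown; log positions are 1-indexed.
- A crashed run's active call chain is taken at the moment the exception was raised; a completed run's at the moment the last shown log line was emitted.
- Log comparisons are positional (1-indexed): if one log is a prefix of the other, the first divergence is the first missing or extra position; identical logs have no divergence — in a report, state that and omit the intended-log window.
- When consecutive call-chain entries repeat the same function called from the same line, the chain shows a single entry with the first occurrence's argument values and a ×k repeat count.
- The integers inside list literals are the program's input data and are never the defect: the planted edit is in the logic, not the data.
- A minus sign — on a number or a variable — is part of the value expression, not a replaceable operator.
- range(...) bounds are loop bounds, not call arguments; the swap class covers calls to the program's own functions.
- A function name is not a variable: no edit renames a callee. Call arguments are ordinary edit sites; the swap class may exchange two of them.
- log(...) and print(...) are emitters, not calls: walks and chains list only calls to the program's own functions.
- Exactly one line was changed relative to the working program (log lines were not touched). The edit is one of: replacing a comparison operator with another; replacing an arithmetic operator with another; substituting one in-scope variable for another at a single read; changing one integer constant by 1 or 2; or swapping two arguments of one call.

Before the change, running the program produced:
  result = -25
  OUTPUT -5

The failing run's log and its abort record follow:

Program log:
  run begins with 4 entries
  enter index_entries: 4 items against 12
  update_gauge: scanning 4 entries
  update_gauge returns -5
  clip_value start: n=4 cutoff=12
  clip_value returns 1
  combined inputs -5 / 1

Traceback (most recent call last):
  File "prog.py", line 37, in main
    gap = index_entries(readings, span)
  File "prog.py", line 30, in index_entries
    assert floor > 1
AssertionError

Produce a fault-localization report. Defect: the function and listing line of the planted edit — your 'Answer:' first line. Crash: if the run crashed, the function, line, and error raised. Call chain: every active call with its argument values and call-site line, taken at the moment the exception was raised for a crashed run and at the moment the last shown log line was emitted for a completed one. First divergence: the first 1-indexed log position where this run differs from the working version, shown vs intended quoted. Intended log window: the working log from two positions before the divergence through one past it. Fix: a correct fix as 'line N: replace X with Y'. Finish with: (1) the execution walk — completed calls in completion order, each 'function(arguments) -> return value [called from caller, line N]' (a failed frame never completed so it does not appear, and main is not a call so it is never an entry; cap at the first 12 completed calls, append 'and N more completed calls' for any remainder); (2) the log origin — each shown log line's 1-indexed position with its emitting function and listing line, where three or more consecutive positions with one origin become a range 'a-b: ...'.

Answer: the defect is in index_entries at line 30.
Key fact: The shown log is a 7-line prefix of the intended one, whose next entry is 'driver got -5'.
Crash: index_entries, line 30, AssertionError.
Call chain: main -> index_entries([12, -5, 3, 4], 12) (called at line 37).
First divergence: position 8 — the faulty run's log ends after 7 lines; the working version continues with 'driver got -5'.
Intended log window:
  6: clip_value returns 1
  7: combined inputs -5 / 1
  8: driver got -5
Execution walk:
  update_gauge([12, -5, 3, 4]) -> -5  [called from index_entries, line 27]
  clip_value([12, -5, 3, 4], 12) -> 1  [called from index_entries, line 28]
Log line origins:
  1 — main, line 36
  2 — index_entries, line 26
  3 — update_gauge, line 2
  4 — update_gauge, line 7
  5 — clip_value, line 11
  6 — clip_value, line 16
  7 — index_entries, line 29
A correct fix: line 30: replace `1` with `0`.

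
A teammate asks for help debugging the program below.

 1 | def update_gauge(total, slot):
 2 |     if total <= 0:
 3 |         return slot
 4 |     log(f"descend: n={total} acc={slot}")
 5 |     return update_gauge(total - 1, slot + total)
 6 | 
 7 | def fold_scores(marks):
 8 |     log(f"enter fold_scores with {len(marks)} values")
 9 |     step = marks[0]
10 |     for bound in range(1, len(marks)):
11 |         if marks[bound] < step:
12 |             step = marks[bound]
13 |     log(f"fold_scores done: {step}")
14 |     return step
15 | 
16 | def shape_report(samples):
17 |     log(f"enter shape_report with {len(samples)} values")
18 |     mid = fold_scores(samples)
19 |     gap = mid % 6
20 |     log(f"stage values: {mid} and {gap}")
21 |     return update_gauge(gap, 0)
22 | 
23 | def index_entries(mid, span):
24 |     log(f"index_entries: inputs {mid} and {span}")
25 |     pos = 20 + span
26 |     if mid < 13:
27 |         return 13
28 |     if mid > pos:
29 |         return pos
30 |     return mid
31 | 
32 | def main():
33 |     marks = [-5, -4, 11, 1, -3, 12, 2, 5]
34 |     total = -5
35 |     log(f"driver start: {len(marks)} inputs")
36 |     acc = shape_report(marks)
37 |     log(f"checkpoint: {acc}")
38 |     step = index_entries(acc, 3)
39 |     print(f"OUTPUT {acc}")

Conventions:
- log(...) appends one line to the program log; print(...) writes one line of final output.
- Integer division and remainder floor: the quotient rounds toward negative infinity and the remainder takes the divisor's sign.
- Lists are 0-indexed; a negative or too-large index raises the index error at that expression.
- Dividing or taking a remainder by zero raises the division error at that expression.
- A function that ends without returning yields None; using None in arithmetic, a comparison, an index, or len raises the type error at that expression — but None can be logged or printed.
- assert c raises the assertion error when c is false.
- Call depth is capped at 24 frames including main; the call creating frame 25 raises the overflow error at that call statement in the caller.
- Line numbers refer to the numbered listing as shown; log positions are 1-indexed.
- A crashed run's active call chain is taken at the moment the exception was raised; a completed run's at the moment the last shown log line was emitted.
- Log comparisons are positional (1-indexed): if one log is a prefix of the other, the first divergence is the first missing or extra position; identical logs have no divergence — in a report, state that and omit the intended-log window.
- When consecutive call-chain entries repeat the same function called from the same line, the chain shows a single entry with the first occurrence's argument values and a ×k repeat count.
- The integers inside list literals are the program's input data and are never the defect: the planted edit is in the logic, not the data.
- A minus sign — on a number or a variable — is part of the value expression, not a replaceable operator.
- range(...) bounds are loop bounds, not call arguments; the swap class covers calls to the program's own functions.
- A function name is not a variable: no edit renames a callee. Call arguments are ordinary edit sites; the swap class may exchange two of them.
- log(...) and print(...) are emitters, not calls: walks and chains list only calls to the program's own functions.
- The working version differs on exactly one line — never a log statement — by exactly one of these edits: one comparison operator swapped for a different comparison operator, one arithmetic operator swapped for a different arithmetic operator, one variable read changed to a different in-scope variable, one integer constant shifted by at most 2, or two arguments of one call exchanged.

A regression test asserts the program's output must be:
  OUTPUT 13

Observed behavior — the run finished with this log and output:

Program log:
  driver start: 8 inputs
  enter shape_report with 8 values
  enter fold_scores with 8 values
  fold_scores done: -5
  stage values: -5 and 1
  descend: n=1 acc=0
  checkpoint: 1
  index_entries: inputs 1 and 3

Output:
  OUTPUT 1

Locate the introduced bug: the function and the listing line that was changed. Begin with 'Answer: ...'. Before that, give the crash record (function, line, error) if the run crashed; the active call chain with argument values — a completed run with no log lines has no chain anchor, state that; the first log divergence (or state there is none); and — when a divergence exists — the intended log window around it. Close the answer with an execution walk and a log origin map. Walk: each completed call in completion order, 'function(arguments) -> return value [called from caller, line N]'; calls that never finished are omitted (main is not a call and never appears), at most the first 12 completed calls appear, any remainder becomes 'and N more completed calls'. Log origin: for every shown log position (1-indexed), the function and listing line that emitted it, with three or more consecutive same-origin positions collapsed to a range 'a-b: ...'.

Answer: the defect is in main at line 39.
Core observation: Every logged value matches the working version; the printed result is what differs.
Call chain: main -> index_entries(1, 3) (called at line 38).
First divergence: none; the two logs match at every position.
Execution walk:
  fold_scores([-5, -4, 11, 1, -3, 12, 2, 5]) -> -5  [called from shape_report, line 18]
  update_gauge(0, 1) -> 1  [called from update_gauge, line 5]
  update_gauge(1, 0) -> 1  [called from shape_report, line 21]
  shape_report([-5, -4, 11, 1, -3, 12, 2, 5]) -> 1  [called from main, line 36]
  index_entries(1, 3) -> 13  [called from main, line 38]
Log origin:
  1: emitted by main (line 35)
  2: emitted by shape_report (line 17)
  3: emitted by fold_scores (line 8)
  4: emitted by fold_scores (line 13)
  5: emitted by shape_report (line 20)
  6: emitted by update_gauge (line 4)
  7: emitted by main (line 37)
  8: emitted by index_entries (line 24)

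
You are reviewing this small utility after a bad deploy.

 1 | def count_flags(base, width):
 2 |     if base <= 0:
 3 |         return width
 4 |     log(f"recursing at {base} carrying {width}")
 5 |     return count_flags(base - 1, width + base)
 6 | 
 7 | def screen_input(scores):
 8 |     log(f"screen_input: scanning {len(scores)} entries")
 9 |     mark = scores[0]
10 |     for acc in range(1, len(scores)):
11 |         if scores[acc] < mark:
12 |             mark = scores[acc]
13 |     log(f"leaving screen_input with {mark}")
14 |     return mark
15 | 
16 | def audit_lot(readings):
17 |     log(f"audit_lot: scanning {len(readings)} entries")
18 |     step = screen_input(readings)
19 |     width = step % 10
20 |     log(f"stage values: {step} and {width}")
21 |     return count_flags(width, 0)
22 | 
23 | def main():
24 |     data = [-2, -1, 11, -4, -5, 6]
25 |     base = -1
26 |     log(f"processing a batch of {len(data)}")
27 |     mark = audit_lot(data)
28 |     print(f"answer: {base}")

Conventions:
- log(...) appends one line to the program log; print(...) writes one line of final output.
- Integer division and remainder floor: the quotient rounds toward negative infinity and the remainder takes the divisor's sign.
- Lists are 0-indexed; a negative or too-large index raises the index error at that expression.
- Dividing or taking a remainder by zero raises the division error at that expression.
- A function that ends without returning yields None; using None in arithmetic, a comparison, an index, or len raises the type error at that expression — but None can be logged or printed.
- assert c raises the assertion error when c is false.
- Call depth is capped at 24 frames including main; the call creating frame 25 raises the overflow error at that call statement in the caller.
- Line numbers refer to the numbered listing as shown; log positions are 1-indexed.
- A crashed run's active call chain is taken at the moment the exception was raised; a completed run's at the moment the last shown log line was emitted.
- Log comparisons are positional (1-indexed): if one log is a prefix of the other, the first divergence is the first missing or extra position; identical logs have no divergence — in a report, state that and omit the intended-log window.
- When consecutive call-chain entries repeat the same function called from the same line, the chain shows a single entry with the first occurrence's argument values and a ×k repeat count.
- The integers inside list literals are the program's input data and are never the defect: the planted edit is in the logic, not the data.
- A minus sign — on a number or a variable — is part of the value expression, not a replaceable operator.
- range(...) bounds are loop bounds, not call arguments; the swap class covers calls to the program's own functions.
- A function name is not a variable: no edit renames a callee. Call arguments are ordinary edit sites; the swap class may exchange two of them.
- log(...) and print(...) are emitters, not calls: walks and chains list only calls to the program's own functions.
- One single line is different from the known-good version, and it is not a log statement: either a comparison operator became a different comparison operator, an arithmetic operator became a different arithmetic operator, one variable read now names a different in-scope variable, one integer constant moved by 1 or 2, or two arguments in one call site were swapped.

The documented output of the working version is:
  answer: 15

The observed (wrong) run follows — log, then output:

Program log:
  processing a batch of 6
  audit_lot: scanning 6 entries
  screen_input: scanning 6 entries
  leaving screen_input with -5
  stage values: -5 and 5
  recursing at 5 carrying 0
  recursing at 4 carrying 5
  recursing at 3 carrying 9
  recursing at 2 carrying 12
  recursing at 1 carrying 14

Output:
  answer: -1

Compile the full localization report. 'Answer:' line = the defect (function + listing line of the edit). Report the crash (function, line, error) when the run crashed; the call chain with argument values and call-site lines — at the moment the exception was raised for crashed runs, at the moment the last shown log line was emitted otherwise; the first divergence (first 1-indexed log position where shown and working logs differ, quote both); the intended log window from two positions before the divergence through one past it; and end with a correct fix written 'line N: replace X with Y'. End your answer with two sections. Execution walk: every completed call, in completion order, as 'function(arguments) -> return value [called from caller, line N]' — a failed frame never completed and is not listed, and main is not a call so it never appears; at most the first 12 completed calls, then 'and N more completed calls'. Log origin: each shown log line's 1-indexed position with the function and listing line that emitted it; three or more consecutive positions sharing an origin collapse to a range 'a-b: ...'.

Answer: the defect is in main at line 28.
Key fact: The logs agree in full; only the final output differs.
Call chain: main -> audit_lot([-2, -1, 11, -4, -5, 6]) (called at line 27) -> count_flags(5, 0) (called at line 21) -> count_flags(4, 5) (called at line 5) ×4.
First divergence: none — the logs agree in full.
Execution walk:
  screen_input([-2, -1, 11, -4, -5, 6]) -> -5  [called from audit_lot, line 18]
  count_flags(0, 15) -> 15  [called from count_flags, line 5]
  count_flags(1, 14) -> 15  [called from count_flags, line 5]
  count_flags(2, 12) -> 15  [called from count_flags, line 5]
  count_flags(3, 9) -> 15  [called from count_flags, line 5]
  count_flags(4, 5) -> 15  [called from count_flags, line 5]
  count_flags(5, 0) -> 15  [called from audit_lot, line 21]
  audit_lot([-2, -1, 11, -4, -5, 6]) -> 15  [called from main, line 27]
Log line origins:
  1: logged in main at line 26
  2: logged in audit_lot at line 17
  3: logged in screen_input at line 8
  4: logged in screen_input at line 13
  5: logged in audit_lot at line 20
  6-10: logged in count_flags at line 4
A correct fix: line 28: replace `base` with `mark`.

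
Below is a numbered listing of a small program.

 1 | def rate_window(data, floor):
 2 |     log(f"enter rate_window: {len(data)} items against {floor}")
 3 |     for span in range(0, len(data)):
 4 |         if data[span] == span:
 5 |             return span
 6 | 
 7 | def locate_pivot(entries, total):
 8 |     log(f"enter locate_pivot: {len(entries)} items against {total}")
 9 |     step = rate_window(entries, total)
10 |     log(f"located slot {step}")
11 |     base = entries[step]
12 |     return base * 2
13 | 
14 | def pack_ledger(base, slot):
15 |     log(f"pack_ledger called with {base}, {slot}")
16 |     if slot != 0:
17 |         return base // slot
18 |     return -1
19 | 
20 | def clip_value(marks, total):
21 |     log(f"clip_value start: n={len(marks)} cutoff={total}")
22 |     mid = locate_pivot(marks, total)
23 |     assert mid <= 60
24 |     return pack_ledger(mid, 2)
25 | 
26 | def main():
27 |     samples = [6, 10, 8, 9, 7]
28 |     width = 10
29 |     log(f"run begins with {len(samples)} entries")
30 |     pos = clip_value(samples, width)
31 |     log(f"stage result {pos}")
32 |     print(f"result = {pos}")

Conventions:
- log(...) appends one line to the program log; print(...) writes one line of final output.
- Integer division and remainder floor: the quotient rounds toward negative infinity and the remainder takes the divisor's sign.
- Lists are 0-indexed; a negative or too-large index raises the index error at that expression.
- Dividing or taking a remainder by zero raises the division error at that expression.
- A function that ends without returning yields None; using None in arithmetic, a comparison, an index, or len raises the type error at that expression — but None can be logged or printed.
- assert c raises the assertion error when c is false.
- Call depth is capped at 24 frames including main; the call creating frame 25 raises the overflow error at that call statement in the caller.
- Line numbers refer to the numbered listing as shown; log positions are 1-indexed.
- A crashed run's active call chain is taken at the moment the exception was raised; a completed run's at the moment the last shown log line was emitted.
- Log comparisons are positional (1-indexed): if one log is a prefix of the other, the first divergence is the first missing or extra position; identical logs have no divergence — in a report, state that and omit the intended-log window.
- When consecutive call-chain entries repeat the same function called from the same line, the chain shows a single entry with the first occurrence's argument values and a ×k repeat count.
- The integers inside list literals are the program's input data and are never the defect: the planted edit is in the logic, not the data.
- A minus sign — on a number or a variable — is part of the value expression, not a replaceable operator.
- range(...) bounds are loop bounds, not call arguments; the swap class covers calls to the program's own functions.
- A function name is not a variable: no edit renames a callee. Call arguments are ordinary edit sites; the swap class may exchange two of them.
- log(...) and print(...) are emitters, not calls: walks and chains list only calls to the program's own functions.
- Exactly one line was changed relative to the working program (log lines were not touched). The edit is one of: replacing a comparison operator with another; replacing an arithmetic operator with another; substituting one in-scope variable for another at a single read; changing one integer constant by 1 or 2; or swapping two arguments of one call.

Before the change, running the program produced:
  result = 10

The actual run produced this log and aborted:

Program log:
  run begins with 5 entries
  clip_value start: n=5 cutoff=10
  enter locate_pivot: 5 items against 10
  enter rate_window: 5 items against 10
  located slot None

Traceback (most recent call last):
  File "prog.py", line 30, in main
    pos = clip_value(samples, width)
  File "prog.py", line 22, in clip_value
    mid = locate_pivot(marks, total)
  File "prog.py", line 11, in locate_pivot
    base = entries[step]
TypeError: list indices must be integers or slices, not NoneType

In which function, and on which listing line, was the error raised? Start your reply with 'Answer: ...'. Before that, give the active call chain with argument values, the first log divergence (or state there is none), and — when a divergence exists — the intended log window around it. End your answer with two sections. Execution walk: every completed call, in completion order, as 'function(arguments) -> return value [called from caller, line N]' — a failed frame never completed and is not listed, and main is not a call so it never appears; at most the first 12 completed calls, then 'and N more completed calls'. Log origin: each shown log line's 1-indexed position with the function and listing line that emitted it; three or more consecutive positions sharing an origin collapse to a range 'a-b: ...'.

Answer: the error was raised in locate_pivot, line 11.
Key observation: Log line 5 is where behavior first shows: 'located slot None' appears instead of 'located slot 1'.
Call chain: main -> clip_value([6, 10, 8, 9, 7], 10) (called at line 30) -> locate_pivot([6, 10, 8, 9, 7], 10) (called at line 22).
First divergence: at position 5 the run shows 'located slot None' where the working version logs 'located slot 1'.
Intended log window:
  3: enter locate_pivot: 5 items against 10
  4: enter rate_window: 5 items against 10
  5: located slot 1
  6: pack_ledger called with 20, 2
Execution walk:
  rate_window([6, 10, 8, 9, 7], 10) -> None  [called from locate_pivot, line 9]
Log line origins:
  1: from main, line 29
  2: from clip_value, line 21
  3: from locate_pivot, line 8
  4: from rate_window, line 2
  5: from locate_pivot, line 10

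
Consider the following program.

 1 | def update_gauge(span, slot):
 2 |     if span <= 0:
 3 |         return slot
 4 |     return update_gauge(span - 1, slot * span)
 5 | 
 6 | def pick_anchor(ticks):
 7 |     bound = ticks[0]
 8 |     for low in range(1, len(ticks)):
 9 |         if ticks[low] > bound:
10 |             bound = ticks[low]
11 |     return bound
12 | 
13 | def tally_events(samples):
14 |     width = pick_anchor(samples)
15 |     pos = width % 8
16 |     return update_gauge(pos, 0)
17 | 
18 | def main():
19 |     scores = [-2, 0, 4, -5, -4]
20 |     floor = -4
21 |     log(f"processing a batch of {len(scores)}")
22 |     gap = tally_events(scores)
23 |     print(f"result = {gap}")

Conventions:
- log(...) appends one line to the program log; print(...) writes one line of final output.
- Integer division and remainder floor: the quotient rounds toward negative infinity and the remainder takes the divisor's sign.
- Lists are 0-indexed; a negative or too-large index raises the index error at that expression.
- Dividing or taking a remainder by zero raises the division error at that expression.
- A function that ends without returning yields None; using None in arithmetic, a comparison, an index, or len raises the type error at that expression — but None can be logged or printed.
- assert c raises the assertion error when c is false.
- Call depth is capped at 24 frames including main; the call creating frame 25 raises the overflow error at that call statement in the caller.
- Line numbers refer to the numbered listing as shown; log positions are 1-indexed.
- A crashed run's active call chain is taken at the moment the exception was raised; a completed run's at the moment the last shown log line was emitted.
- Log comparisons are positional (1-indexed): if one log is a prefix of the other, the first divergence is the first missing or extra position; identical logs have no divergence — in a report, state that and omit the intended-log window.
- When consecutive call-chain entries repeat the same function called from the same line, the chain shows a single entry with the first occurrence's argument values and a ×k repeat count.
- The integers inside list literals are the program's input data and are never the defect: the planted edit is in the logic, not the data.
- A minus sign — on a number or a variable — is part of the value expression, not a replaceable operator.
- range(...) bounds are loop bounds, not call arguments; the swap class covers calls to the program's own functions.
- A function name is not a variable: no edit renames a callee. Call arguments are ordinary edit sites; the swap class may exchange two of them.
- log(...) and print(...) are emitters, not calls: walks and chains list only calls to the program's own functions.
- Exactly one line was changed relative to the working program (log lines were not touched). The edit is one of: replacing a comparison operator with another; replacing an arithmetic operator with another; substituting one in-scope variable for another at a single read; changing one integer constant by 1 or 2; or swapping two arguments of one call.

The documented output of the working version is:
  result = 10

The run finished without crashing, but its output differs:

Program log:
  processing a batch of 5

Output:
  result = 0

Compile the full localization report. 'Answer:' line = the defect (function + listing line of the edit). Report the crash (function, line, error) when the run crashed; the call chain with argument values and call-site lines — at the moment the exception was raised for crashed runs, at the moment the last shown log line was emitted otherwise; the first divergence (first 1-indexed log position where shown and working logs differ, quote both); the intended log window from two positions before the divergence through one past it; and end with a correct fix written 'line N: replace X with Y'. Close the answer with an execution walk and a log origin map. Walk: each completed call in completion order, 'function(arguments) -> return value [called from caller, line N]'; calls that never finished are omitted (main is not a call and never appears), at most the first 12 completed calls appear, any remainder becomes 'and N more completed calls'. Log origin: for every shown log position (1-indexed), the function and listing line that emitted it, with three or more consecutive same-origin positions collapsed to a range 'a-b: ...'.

Answer: the defect is in update_gauge at line 4.
Core observation: Every logged value matches the working version; the printed result is what differs.
Call chain: main.
First divergence: none; the two logs match at every position.
Execution walk:
  pick_anchor([-2, 0, 4, -5, -4]) -> 4  [called from tally_events, line 14]
  update_gauge(0, 0) -> 0  [called from update_gauge, line 4]
  update_gauge(1, 0) -> 0  [called from update_gauge, line 4]
  update_gauge(2, 0) -> 0  [called from update_gauge, line 4]
  update_gauge(3, 0) -> 0  [called from update_gauge, line 4]
  update_gauge(4, 0) -> 0  [called from tally_events, line 16]
  tally_events([-2, 0, 4, -5, -4]) -> 0  [called from main, line 22]
Log origin:
  1: emitted by main (line 21)
A correct fix: line 4: replace `*` with `+`.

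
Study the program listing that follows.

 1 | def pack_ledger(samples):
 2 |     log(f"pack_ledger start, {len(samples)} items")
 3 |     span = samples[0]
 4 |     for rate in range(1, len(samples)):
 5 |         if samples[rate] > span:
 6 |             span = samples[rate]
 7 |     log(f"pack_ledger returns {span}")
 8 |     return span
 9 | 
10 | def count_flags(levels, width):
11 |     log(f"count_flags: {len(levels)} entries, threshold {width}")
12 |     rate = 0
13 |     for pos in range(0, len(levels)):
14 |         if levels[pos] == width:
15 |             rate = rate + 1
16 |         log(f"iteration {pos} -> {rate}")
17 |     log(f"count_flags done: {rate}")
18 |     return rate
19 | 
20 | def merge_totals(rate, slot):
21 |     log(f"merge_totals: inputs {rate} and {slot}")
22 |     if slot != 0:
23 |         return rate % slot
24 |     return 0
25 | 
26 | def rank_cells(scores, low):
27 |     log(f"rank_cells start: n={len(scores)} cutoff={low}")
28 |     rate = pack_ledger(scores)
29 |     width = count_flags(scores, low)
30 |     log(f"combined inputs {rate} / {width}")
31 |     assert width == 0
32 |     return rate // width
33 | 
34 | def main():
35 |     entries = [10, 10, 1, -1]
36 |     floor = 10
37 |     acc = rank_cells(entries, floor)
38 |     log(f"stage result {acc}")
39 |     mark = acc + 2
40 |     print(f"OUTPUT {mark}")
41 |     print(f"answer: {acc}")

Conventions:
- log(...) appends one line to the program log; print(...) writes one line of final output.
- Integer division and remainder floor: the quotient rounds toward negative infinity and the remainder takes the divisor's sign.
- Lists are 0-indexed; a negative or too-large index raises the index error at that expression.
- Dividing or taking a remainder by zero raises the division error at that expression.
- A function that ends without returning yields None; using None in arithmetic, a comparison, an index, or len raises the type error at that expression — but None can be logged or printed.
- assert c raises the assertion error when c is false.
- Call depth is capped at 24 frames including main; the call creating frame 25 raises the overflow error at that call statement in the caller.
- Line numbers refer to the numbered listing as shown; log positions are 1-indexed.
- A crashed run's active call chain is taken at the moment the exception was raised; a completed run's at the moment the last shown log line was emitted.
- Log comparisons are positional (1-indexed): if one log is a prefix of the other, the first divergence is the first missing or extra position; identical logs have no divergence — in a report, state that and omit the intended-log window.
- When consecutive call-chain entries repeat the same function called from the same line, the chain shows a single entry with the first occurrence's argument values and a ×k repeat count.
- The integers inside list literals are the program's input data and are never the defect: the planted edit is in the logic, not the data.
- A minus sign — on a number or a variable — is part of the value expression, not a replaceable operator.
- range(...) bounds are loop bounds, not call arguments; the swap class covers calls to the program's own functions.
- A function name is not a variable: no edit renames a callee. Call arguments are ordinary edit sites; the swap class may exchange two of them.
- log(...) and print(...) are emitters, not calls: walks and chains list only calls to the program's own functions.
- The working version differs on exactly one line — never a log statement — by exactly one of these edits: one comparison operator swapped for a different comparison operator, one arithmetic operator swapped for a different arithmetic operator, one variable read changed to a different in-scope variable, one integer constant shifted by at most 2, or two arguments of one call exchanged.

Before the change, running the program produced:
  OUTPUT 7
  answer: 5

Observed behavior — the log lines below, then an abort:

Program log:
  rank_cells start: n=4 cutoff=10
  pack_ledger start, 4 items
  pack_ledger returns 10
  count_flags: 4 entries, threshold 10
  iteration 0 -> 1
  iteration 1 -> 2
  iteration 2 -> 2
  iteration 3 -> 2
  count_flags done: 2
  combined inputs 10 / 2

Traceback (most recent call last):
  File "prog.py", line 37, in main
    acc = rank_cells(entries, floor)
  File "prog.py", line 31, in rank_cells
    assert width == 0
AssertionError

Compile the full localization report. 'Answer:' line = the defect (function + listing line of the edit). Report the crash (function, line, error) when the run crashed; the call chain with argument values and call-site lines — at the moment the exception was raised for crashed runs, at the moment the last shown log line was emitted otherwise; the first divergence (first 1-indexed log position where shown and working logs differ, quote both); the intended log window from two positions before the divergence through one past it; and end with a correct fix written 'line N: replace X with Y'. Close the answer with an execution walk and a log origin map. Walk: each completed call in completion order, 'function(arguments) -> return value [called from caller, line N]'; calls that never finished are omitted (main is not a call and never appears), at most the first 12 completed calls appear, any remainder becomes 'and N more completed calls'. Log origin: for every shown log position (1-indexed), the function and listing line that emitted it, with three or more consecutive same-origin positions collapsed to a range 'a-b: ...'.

Answer: the defect is in rank_cells at line 31.
Key fact: A complete run would log 'stage result 5' next, but this one stopped at 10 lines.
Crash: rank_cells, line 31, AssertionError.
Call chain: main -> rank_cells([10, 10, 1, -1], 10) (called at line 37).
First divergence: position 11; the shown log stops at 10 lines while the working version next logs 'stage result 5'.
Intended log window:
  9: count_flags done: 2
  10: combined inputs 10 / 2
  11: stage result 5
Execution walk:
  pack_ledger([10, 10, 1, -1]) -> 10  [called from rank_cells, line 28]
  count_flags([10, 10, 1, -1], 10) -> 2  [called from rank_cells, line 29]
Log origins:
  1 — rank_cells, line 27
  2 — pack_ledger, line 2
  3 — pack_ledger, line 7
  4 — count_flags, line 11
  5-8 — count_flags, line 16
  9 — count_flags, line 17
  10 — rank_cells, line 30
A correct fix: line 31: replace `==` with `>`.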